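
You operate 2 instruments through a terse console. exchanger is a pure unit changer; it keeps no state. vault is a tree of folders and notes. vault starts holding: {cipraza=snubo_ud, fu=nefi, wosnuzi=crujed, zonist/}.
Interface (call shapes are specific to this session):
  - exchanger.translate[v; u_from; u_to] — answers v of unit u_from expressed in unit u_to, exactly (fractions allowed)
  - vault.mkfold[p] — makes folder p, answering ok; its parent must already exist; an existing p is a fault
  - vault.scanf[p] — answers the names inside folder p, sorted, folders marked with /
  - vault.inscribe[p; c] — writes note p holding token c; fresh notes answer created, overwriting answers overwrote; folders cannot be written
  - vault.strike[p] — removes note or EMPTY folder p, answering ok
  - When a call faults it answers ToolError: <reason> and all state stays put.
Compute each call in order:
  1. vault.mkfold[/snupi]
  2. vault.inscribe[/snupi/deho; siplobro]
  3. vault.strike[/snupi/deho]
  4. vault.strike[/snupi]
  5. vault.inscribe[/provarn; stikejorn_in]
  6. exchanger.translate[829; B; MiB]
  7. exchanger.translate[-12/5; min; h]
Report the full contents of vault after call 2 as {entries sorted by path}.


Answer: {cipraza=snubo_ud, fu=nefi, snupi/, snupi/deho=siplobro, wosnuzi=crujed, zonist/}

Derivation:
% 1. vault.mkfold(p=/snupi) -> ok
% 2. vault.inscribe(p=/snupi/deho, c=siplobro) -> created
% 3. vault.strike(p=/snupi/deho) -> ok
% 4. vault.strike(p=/snupi) -> ok
% 5. vault.inscribe(p=/provarn, c=stikejorn_in) -> created
% 6. exchanger.translate(v=829, u_from=B, u_to=MiB) -> 829/1048576
% 7. exchanger.translate(v=-12/5, u_from=min, u_to=h) -> -1/25


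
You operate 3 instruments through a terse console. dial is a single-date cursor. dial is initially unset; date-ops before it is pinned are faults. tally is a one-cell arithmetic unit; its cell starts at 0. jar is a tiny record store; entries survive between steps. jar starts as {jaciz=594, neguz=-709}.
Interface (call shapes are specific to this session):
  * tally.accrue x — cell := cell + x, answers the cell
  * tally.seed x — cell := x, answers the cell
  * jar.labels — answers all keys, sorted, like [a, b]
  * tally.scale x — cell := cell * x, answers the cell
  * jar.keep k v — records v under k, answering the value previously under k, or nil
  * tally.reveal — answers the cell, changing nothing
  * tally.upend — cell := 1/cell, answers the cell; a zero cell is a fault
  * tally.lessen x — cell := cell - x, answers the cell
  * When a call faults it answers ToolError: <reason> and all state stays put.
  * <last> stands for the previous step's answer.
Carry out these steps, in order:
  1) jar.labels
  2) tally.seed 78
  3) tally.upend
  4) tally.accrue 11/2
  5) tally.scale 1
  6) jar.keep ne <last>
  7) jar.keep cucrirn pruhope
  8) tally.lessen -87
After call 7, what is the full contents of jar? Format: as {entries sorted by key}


$ labels
  [jaciz, neguz]
$ seed x='78'
  78
$ upend
  1/78
$ accrue x='11/2'
  215/39
$ scale x='1'
  215/39
$ keep k='ne' v='<last>'
  nil
$ keep k='cucrirn' v='pruhope'
  nil
$ lessen x='-87'
  3608/39

Answer: {cucrirn=pruhope, jaciz=594, ne=215/39, neguz=-709}


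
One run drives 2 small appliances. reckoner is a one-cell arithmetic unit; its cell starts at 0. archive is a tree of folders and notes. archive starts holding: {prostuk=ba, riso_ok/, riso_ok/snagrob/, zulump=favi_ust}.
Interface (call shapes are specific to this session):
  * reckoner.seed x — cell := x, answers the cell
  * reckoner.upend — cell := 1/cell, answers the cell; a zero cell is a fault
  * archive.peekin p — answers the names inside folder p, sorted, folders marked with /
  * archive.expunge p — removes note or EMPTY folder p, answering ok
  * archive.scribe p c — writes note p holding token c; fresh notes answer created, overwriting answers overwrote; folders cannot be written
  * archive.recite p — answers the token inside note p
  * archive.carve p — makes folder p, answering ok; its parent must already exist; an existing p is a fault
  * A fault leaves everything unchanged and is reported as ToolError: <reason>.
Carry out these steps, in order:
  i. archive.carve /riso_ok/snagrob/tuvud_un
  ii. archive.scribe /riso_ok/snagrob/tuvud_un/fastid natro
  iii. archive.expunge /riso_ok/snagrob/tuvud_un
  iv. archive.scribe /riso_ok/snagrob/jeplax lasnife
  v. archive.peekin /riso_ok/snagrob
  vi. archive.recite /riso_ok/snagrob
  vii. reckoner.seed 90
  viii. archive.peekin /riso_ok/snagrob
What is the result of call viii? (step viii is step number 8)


CALL carve[p=/riso_ok/snagrob/tuvud_un]
RET  ok
CALL scribe[p=/riso_ok/snagrob/tuvud_un/fastid; c=natro]
RET  created
CALL expunge[p=/riso_ok/snagrob/tuvud_un]
RET  ToolError: not empty
CALL scribe[p=/riso_ok/snagrob/jeplax; c=lasnife]
RET  created
CALL peekin[p=/riso_ok/snagrob]
RET  [jeplax, tuvud_un/]
CALL recite[p=/riso_ok/snagrob]
RET  ToolError: is a directory
CALL seed[x=90]
RET  90
CALL peekin[p=/riso_ok/snagrob]
RET  [jeplax, tuvud_un/]

Answer: [jeplax, tuvud_un/]


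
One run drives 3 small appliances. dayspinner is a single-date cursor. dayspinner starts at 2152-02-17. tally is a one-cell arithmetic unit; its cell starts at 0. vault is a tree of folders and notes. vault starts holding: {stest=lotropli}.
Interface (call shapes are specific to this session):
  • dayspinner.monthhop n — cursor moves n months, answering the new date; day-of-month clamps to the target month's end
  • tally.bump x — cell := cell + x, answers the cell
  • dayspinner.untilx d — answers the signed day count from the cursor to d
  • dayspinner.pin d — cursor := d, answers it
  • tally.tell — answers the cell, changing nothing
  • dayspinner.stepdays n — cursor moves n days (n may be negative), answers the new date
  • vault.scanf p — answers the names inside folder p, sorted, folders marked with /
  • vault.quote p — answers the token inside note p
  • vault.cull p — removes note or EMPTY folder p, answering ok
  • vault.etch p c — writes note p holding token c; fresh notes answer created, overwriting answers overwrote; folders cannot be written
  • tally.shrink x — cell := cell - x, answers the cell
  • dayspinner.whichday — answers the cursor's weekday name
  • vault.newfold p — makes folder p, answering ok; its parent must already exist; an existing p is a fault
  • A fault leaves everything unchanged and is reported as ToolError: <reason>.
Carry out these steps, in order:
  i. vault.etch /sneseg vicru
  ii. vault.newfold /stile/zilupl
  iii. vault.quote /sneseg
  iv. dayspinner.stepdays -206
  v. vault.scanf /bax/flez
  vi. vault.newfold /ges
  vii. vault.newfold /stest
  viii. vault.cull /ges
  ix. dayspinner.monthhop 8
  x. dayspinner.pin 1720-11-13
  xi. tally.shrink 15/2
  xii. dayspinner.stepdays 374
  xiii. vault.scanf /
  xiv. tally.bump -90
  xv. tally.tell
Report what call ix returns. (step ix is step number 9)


·→ vault.etch(/sneseg, vicru)
·← created
·→ vault.newfold(/stile/zilupl)
·← ToolError: no parent
·→ vault.quote(/sneseg)
·← vicru
·→ dayspinner.stepdays(-206)
·← 2151-07-26
·→ vault.scanf(/bax/flez)
·← ToolError: not found
·→ vault.newfold(/ges)
·← ok
·→ vault.newfold(/stest)
·← ToolError: exists
·→ vault.cull(/ges)
·← ok
·→ dayspinner.monthhop(8)
·← 2152-03-26
·→ dayspinner.pin(1720-11-13)
·← 1720-11-13
·→ tally.shrink(15/2)
·← -15/2
·→ dayspinner.stepdays(374)
·← 1721-11-22
·→ vault.scanf(/)
·← [sneseg, stest]
·→ tally.bump(-90)
·← -195/2
·→ tally.tell()
·← -195/2

Answer: 2152-03-26


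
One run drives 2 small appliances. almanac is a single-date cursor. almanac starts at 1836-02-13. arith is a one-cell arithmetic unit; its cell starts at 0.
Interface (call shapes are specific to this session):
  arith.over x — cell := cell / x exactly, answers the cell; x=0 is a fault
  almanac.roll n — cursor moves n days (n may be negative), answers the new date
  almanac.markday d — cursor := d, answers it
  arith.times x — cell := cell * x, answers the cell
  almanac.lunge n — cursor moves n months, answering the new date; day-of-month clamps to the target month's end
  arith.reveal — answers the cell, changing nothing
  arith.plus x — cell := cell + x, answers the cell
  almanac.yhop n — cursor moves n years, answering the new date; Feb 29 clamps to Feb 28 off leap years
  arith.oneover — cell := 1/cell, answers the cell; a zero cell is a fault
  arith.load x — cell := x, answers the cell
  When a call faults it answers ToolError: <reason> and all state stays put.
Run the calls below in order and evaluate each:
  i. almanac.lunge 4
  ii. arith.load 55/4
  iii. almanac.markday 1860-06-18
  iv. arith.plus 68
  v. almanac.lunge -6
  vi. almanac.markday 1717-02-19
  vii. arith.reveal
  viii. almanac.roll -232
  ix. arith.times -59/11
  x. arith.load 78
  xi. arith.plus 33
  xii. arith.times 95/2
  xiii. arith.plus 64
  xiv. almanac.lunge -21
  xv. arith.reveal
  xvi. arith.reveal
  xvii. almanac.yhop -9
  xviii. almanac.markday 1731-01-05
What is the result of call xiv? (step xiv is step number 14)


>> almanac.lunge(n='4')
<< 1836-06-13
>> arith.load(x='55/4')
<< 55/4
>> almanac.markday(d='1860-06-18')
<< 1860-06-18
>> arith.plus(x='68')
<< 327/4
>> almanac.lunge(n='-6')
<< 1859-12-18
>> almanac.markday(d='1717-02-19')
<< 1717-02-19
>> arith.reveal()
<< 327/4
>> almanac.roll(n='-232')
<< 1716-07-02
>> arith.times(x='-59/11')
<< -19293/44
>> arith.load(x='78')
<< 78
>> arith.plus(x='33')
<< 111
>> arith.times(x='95/2')
<< 10545/2
>> arith.plus(x='64')
<< 10673/2
>> almanac.lunge(n='-21')
<< 1714-10-02
>> arith.reveal()
<< 10673/2
>> arith.reveal()
<< 10673/2
>> almanac.yhop(n='-9')
<< 1705-10-02
>> almanac.markday(d='1731-01-05')
<< 1731-01-05

Answer: 1714-10-02


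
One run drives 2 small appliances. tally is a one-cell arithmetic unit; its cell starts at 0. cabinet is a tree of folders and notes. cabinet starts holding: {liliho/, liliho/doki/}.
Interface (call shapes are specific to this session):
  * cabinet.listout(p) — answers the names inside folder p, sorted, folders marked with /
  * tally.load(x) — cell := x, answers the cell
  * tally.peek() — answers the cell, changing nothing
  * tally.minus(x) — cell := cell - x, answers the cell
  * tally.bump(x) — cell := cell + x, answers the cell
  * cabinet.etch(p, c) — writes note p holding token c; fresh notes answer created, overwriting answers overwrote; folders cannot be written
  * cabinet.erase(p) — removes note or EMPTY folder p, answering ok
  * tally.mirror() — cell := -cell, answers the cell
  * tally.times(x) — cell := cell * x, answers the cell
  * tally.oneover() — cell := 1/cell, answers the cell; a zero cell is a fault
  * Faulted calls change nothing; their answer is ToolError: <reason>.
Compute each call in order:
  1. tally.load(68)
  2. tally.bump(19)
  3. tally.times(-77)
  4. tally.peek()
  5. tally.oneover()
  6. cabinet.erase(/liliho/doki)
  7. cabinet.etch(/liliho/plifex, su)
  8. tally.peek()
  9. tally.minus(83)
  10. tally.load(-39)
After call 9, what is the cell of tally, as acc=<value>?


I use tally.load passing x=68: 68.
I invoke tally.bump passing x=19: 87.
I invoke tally.times passing x=-77, and observe -6699.
I use tally.peek, and see -6699.
I call tally.oneover, yielding -1/6699.
Calling cabinet.erase passing p=/liliho/doki, and see ok.
I call cabinet.etch passing p=/liliho/plifex, c=su, and observe created.
I run tally.peek, and get -1/6699.
I invoke tally.minus passing x=83, → -556018/6699.
Using tally.load passing x=-39, and see -39.

Answer: acc=-556018/6699


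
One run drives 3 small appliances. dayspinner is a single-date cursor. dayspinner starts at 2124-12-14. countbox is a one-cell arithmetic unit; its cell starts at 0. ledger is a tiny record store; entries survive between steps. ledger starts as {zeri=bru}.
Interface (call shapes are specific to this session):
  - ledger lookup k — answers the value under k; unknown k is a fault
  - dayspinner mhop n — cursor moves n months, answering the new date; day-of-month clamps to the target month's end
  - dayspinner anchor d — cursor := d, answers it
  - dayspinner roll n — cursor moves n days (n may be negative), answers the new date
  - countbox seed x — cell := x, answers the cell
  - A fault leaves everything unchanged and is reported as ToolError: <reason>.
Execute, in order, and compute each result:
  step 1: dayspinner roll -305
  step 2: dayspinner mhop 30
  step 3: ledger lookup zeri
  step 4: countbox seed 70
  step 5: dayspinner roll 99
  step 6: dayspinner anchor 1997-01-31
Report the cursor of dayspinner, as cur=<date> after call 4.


Calling dayspinner roll(-305), and get 2124-02-13.
Next I call dayspinner mhop(30), yielding 2126-08-13.
I run ledger lookup(zeri), and see bru.
Calling countbox seed(70): 70.
Next I call dayspinner roll(99), and observe 2126-11-20.
I call dayspinner anchor(1997-01-31), which returns 1997-01-31.

Answer: cur=2126-08-13


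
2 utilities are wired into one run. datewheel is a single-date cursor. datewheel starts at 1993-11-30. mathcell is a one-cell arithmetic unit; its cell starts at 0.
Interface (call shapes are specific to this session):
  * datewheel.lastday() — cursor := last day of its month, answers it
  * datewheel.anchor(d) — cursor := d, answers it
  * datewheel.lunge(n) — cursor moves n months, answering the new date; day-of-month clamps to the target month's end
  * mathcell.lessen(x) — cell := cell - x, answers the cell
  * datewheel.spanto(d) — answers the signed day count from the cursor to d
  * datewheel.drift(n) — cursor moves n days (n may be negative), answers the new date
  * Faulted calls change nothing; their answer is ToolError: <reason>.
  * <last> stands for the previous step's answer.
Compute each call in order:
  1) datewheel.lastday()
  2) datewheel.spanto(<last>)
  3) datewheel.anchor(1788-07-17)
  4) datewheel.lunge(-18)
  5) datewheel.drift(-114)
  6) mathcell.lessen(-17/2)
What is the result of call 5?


~$ lastday
= 1993-11-30
~$ spanto d: <last>
= 0
~$ anchor d: 1788-07-17
= 1788-07-17
~$ lunge n: -18
= 1787-01-17
~$ drift n: -114
= 1786-09-25
~$ lessen x: -17/2
= 17/2

Answer: 1786-09-25


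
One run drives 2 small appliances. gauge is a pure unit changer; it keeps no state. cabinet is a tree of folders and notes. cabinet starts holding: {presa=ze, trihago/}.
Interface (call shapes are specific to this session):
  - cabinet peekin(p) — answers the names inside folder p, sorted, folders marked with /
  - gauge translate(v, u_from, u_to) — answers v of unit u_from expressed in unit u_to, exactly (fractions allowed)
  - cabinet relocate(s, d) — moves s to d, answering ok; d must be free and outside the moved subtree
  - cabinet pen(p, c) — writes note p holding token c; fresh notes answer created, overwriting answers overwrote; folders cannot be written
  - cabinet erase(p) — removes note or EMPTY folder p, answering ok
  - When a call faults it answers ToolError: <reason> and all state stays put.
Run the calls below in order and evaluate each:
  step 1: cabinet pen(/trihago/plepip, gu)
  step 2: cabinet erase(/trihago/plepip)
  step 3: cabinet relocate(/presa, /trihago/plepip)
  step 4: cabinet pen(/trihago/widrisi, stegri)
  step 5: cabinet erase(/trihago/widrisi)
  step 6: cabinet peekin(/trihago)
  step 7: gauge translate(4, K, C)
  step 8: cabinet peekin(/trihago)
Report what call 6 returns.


Answer: [plepip]

Derivation:
Step: cabinet pen[p='/trihago/plepip'; c='gu']
Result: created
Step: cabinet erase[p='/trihago/plepip']
Result: ok
Step: cabinet relocate[s='/presa'; d='/trihago/plepip']
Result: ok
Step: cabinet pen[p='/trihago/widrisi'; c='stegri']
Result: created
Step: cabinet erase[p='/trihago/widrisi']
Result: ok
Step: cabinet peekin[p='/trihago']
Result: [plepip]
Step: gauge translate[v='4'; u_from='K'; u_to='C']
Result: -5383/20
Step: cabinet peekin[p='/trihago']
Result: [plepip]


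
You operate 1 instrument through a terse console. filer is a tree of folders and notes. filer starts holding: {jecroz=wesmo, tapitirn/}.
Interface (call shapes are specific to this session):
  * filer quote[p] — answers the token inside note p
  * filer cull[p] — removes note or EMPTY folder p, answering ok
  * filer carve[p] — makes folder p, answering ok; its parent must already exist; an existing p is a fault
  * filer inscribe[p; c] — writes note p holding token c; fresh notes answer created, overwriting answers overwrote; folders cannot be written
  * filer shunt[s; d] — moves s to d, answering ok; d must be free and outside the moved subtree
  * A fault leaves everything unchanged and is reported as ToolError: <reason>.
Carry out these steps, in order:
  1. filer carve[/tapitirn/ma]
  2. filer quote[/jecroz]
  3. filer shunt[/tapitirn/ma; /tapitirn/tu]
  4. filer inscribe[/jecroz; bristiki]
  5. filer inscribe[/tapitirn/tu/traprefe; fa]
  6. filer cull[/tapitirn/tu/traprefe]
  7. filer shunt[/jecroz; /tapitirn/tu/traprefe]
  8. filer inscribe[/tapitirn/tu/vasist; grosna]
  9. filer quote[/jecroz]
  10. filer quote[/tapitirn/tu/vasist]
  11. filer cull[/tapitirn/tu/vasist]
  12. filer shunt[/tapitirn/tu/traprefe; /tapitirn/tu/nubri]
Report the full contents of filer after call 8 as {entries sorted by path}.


Answer: {tapitirn/, tapitirn/tu/, tapitirn/tu/traprefe=bristiki, tapitirn/tu/vasist=grosna}

Derivation:
·→ filer carve(/tapitirn/ma)
·← ok
·→ filer quote(/jecroz)
·← wesmo
·→ filer shunt(/tapitirn/ma, /tapitirn/tu)
·← ok
·→ filer inscribe(/jecroz, bristiki)
·← overwrote
·→ filer inscribe(/tapitirn/tu/traprefe, fa)
·← created
·→ filer cull(/tapitirn/tu/traprefe)
·← ok
·→ filer shunt(/jecroz, /tapitirn/tu/traprefe)
·← ok
·→ filer inscribe(/tapitirn/tu/vasist, grosna)
·← created
·→ filer quote(/jecroz)
·← ToolError: not found
·→ filer quote(/tapitirn/tu/vasist)
·← grosna
·→ filer cull(/tapitirn/tu/vasist)
·← ok
·→ filer shunt(/tapitirn/tu/traprefe, /tapitirn/tu/nubri)
·← ok


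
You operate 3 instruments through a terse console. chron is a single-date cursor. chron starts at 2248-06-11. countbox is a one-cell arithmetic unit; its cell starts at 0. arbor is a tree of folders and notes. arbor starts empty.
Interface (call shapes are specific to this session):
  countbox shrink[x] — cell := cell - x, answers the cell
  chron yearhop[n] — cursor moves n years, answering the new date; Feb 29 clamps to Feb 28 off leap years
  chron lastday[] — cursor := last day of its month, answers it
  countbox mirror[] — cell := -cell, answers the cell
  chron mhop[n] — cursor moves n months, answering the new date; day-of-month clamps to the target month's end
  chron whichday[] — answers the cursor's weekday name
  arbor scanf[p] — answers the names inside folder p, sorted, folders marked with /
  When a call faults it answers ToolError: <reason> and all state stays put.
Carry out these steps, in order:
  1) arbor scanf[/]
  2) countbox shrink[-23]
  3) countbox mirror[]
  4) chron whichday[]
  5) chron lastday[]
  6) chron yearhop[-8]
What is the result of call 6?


Answer: 2240-06-30

Derivation:
I call arbor scanf passing p='/', which returns [].
I try countbox shrink passing x='-23': 23.
Next I call countbox mirror, and see -23.
Now I run chron whichday(), and get Sunday.
Invoking chron lastday(): 2248-06-30.
I call chron yearhop passing n='-8', and get 2240-06-30.


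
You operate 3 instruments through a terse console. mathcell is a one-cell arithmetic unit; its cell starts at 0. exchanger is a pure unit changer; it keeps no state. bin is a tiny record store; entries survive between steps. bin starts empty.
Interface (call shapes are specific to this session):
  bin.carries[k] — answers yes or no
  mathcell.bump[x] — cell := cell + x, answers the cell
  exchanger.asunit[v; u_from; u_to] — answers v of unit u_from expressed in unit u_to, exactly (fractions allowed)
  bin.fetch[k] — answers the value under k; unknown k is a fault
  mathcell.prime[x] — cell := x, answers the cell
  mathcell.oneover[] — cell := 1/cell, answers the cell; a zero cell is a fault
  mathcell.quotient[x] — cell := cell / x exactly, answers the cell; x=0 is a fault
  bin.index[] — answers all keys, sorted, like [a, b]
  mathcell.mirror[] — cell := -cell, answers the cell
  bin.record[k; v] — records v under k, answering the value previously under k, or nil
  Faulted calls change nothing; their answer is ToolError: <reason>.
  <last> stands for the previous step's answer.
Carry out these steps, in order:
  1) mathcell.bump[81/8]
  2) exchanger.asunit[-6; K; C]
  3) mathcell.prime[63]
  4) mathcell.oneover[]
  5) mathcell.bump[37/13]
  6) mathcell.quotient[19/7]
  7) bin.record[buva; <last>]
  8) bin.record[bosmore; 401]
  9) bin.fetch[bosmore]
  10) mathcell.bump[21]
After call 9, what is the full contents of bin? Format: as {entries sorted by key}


Answer: {bosmore=401, buva=2344/2223}

Derivation:
-> mathcell.bump(x='81/8')
<- 81/8
-> exchanger.asunit(v='-6', u_from='K', u_to='C')
<- -5583/20
-> mathcell.prime(x='63')
<- 63
-> mathcell.oneover()
<- 1/63
-> mathcell.bump(x='37/13')
<- 2344/819
-> mathcell.quotient(x='19/7')
<- 2344/2223
-> bin.record(k='buva', v='<last>')
<- nil
-> bin.record(k='bosmore', v='401')
<- nil
-> bin.fetch(k='bosmore')
<- 401
-> mathcell.bump(x='21')
<- 49027/2223


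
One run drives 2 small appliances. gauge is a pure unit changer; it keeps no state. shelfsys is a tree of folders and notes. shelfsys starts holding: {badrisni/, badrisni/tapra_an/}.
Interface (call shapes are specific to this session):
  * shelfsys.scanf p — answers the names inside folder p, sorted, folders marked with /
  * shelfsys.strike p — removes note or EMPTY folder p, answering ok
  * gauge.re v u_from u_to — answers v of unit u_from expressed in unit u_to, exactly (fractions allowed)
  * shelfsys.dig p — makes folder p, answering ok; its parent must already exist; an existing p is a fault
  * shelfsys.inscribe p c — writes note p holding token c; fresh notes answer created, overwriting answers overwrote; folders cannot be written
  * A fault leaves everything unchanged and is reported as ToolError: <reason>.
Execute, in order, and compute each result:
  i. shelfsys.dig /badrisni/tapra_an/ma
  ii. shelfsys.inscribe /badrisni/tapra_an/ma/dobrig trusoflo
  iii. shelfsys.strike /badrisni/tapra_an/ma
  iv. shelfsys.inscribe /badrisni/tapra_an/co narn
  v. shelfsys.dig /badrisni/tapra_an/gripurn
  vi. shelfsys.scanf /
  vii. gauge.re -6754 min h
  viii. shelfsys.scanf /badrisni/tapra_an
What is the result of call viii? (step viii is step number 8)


Answer: [co, gripurn/, ma/]

Derivation:
Act: shelfsys.dig[/badrisni/tapra_an/ma]
Obs: ok
Act: shelfsys.inscribe[/badrisni/tapra_an/ma/dobrig; trusoflo]
Obs: created
Act: shelfsys.strike[/badrisni/tapra_an/ma]
Obs: ToolError: not empty
Act: shelfsys.inscribe[/badrisni/tapra_an/co; narn]
Obs: created
Act: shelfsys.dig[/badrisni/tapra_an/gripurn]
Obs: ok
Act: shelfsys.scanf[/]
Obs: [badrisni/]
Act: gauge.re[-6754; min; h]
Obs: -3377/30
Act: shelfsys.scanf[/badrisni/tapra_an]
Obs: [co, gripurn/, ma/]


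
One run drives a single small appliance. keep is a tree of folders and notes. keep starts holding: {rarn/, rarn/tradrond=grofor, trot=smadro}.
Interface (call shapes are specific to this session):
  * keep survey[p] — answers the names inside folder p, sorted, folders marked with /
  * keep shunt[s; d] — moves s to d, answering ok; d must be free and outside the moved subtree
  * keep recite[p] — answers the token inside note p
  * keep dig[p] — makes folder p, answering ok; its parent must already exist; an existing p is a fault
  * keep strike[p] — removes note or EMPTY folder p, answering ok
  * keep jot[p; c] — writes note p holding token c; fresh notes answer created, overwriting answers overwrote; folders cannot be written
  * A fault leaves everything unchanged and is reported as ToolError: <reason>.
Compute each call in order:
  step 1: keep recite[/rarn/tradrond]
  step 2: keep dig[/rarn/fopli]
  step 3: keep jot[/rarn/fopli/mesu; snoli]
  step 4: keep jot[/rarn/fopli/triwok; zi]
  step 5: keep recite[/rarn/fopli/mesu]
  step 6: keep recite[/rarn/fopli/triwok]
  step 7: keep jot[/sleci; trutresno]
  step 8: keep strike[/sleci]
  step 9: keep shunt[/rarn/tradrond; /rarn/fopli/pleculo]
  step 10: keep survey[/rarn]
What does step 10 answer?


Answer: [fopli/]

Derivation:
Calling keep recite with p='/rarn/tradrond', and see grofor.
Next I call keep dig with p='/rarn/fopli', — result: ok.
I try keep jot with p='/rarn/fopli/mesu', c='snoli', and observe created.
I call keep jot with p='/rarn/fopli/triwok', c='zi', — result: created.
I call keep recite with p='/rarn/fopli/mesu', and get snoli.
Calling keep recite with p='/rarn/fopli/triwok', which returns zi.
Using keep jot with p='/sleci', c='trutresno', and observe created.
Invoking keep strike with p='/sleci', and get ok.
I try keep shunt with s='/rarn/tradrond', d='/rarn/fopli/pleculo': ok.
Next I call keep survey with p='/rarn', and observe [fopli/].


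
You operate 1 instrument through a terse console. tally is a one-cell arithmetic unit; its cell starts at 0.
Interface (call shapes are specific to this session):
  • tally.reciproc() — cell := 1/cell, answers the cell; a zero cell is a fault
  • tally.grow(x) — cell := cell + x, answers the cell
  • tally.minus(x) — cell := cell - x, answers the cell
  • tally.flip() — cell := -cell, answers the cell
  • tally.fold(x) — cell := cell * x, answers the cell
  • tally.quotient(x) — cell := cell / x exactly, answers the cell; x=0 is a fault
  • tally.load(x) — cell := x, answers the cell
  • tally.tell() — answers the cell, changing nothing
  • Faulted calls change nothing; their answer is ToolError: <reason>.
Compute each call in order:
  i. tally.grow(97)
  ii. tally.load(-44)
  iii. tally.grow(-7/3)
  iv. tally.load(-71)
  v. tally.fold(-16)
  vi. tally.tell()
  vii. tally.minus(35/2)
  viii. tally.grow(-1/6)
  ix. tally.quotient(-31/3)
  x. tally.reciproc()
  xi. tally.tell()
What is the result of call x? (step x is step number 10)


Answer: -31/3355

Derivation:
Next I call grow(x→97), → 97.
Now I run load(x→-44), giving -44.
I call grow(x→-7/3), yielding -139/3.
Next I call load(x→-71), → -71.
I call fold(x→-16), and see 1136.
I call tell(), which returns 1136.
I try minus(x→35/2), and see 2237/2.
Now I run grow(x→-1/6): 3355/3.
I try quotient(x→-31/3), — result: -3355/31.
I use reciproc, — result: -31/3355.
Using tell(), → -31/3355.


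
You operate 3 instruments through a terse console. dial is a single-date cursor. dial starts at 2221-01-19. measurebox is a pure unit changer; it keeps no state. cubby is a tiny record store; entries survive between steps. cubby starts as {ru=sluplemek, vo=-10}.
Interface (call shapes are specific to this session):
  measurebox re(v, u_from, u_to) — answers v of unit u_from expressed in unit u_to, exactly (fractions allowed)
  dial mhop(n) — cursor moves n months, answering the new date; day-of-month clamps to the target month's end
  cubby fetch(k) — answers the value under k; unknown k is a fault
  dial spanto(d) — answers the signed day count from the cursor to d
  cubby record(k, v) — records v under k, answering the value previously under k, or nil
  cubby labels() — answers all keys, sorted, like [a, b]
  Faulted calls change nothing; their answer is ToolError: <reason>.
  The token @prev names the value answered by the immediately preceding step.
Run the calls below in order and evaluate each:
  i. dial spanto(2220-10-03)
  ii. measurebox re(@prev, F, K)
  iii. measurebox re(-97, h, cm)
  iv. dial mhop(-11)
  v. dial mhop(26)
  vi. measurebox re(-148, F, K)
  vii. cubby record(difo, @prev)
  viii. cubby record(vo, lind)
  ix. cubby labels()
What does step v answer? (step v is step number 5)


Answer: 2222-04-19

Derivation:
I call dial spanto passing d=2220-10-03, and get -108.
Using measurebox re passing v=@prev, u_from=F, u_to=K, and see 35167/180.
Using measurebox re passing v=-97, u_from=h, u_to=cm, and see ToolError: incompatible units.
Calling dial mhop passing n=-11: 2220-02-19.
Invoking dial mhop passing n=26, — result: 2222-04-19.
I use measurebox re passing v=-148, u_from=F, u_to=K, giving 3463/20.
Calling cubby record passing k=difo, v=@prev, — result: nil.
Next I call cubby record passing k=vo, v=lind, which returns -10.
Next I call cubby labels(), — result: [difo, ru, vo].


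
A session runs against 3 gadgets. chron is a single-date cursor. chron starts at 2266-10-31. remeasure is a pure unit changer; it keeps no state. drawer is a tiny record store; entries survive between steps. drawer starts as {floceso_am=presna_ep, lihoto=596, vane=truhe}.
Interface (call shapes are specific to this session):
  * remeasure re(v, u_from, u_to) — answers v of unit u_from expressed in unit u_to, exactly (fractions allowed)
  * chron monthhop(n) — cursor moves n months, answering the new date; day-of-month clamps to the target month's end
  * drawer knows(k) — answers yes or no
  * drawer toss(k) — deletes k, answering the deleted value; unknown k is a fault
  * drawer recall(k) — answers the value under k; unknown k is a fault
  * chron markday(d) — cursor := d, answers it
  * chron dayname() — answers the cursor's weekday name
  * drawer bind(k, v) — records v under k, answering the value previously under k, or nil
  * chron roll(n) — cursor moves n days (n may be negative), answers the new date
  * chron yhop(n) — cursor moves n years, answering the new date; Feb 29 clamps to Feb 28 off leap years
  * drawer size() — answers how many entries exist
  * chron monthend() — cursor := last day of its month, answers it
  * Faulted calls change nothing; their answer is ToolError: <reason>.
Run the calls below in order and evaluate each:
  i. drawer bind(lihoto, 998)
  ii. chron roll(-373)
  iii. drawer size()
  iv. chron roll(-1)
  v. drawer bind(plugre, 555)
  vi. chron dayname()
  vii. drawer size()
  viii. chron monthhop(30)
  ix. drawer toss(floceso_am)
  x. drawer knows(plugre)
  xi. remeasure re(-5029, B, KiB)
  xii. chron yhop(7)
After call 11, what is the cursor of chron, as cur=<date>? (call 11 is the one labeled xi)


Answer: cur=2268-04-22

Derivation:
% drawer bind k='lihoto' v='998'
:: 596
% chron roll n='-373'
:: 2265-10-23
% drawer size
:: 3
% chron roll n='-1'
:: 2265-10-22
% drawer bind k='plugre' v='555'
:: nil
% chron dayname
:: Sunday
% drawer size
:: 4
% chron monthhop n='30'
:: 2268-04-22
% drawer toss k='floceso_am'
:: presna_ep
% drawer knows k='plugre'
:: yes
% remeasure re v='-5029' u_from='B' u_to='KiB'
:: -5029/1024
% chron yhop n='7'
:: 2275-04-22


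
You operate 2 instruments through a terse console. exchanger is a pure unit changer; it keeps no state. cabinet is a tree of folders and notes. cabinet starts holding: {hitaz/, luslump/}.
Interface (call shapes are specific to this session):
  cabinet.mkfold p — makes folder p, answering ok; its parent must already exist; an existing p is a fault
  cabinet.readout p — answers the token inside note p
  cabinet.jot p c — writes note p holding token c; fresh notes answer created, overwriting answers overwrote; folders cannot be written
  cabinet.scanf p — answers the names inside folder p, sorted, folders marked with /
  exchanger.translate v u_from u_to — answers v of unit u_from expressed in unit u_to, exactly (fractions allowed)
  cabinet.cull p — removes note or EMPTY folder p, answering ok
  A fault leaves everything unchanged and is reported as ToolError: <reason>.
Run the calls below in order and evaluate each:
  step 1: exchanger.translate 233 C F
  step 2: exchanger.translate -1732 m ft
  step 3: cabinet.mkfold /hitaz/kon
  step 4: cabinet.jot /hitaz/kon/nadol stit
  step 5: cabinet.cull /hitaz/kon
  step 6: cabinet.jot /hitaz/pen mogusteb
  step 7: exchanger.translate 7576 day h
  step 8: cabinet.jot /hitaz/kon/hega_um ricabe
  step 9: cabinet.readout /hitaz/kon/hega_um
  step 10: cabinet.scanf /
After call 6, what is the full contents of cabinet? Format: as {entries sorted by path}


Answer: {hitaz/, hitaz/kon/, hitaz/kon/nadol=stit, hitaz/pen=mogusteb, luslump/}

Derivation:
→ exchanger.translate(v=233, u_from=C, u_to=F)
← 2257/5
→ exchanger.translate(v=-1732, u_from=m, u_to=ft)
← -2165000/381
→ cabinet.mkfold(p=/hitaz/kon)
← ok
→ cabinet.jot(p=/hitaz/kon/nadol, c=stit)
← created
→ cabinet.cull(p=/hitaz/kon)
← ToolError: not empty
→ cabinet.jot(p=/hitaz/pen, c=mogusteb)
← created
→ exchanger.translate(v=7576, u_from=day, u_to=h)
← 181824
→ cabinet.jot(p=/hitaz/kon/hega_um, c=ricabe)
← created
→ cabinet.readout(p=/hitaz/kon/hega_um)
← ricabe
→ cabinet.scanf(p=/)
← [hitaz/, luslump/]


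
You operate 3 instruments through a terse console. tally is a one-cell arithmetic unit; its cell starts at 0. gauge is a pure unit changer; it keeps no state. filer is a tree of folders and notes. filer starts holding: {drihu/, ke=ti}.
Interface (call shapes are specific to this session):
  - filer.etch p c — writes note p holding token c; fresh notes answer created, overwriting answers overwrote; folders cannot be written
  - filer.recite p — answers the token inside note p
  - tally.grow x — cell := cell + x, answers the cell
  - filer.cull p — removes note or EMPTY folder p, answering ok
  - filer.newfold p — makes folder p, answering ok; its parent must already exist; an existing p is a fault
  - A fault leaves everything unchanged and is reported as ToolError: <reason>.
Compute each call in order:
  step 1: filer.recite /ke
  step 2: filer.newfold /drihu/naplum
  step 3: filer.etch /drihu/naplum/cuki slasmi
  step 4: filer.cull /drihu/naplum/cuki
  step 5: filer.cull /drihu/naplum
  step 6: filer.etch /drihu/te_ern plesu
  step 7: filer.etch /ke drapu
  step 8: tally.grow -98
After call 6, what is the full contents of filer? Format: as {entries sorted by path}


→ filer.recite(p: /ke)
← ti
→ filer.newfold(p: /drihu/naplum)
← ok
→ filer.etch(p: /drihu/naplum/cuki, c: slasmi)
← created
→ filer.cull(p: /drihu/naplum/cuki)
← ok
→ filer.cull(p: /drihu/naplum)
← ok
→ filer.etch(p: /drihu/te_ern, c: plesu)
← created
→ filer.etch(p: /ke, c: drapu)
← overwrote
→ tally.grow(x: -98)
← -98

Answer: {drihu/, drihu/te_ern=plesu, ke=ti}


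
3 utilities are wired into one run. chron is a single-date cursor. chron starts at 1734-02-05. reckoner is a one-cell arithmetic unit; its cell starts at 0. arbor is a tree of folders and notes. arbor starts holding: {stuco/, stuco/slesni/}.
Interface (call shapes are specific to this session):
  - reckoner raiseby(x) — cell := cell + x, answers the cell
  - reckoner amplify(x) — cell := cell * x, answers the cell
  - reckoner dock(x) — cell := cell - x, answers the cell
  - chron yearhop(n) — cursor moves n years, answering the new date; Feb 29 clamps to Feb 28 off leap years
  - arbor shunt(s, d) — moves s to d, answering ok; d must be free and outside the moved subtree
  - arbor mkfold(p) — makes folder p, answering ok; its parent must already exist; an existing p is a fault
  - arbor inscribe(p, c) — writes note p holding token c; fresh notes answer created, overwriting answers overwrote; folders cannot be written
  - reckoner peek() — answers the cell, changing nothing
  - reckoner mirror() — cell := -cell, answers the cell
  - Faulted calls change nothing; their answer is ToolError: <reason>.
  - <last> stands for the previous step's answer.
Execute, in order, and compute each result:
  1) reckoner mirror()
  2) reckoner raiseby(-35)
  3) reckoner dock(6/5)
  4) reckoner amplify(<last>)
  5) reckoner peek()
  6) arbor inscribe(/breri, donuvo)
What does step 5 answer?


Answer: 32761/25

Derivation:
Do: reckoner mirror[]
See: 0
Do: reckoner raiseby[x='-35']
See: -35
Do: reckoner dock[x='6/5']
See: -181/5
Do: reckoner amplify[x='<last>']
See: 32761/25
Do: reckoner peek[]
See: 32761/25
Do: arbor inscribe[p='/breri'; c='donuvo']
See: created


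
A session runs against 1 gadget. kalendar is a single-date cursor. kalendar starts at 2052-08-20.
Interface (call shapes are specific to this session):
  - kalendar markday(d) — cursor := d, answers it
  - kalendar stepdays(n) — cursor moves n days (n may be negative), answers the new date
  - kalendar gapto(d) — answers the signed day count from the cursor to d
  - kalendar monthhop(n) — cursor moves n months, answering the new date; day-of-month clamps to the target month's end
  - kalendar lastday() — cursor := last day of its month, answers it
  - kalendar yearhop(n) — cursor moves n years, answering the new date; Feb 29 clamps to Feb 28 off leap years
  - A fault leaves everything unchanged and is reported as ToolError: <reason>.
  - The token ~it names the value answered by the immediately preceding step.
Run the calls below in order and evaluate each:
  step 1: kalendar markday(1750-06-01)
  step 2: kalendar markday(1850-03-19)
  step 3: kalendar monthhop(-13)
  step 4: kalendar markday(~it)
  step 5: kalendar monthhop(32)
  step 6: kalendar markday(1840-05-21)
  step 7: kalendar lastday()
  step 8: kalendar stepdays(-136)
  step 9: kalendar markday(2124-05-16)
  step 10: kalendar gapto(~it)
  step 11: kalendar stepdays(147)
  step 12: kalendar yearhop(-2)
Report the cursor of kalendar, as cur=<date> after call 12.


Answer: cur=2122-10-10

Derivation:
Then kalendar markday passing d→1750-06-01, and get 1750-06-01.
Invoking kalendar markday passing d→1850-03-19, → 1850-03-19.
I invoke kalendar monthhop passing n→-13, yielding 1849-02-19.
I run kalendar markday passing d→~it, yielding 1849-02-19.
I use kalendar monthhop passing n→32, yielding 1851-10-19.
Then kalendar markday passing d→1840-05-21, yielding 1840-05-21.
I run kalendar lastday, which returns 1840-05-31.
Calling kalendar stepdays passing n→-136, — result: 1840-01-16.
Then kalendar markday passing d→2124-05-16, yielding 2124-05-16.
Then kalendar gapto passing d→~it: 0.
Then kalendar stepdays passing n→147, yielding 2124-10-10.
I use kalendar yearhop passing n→-2, and see 2122-10-10.


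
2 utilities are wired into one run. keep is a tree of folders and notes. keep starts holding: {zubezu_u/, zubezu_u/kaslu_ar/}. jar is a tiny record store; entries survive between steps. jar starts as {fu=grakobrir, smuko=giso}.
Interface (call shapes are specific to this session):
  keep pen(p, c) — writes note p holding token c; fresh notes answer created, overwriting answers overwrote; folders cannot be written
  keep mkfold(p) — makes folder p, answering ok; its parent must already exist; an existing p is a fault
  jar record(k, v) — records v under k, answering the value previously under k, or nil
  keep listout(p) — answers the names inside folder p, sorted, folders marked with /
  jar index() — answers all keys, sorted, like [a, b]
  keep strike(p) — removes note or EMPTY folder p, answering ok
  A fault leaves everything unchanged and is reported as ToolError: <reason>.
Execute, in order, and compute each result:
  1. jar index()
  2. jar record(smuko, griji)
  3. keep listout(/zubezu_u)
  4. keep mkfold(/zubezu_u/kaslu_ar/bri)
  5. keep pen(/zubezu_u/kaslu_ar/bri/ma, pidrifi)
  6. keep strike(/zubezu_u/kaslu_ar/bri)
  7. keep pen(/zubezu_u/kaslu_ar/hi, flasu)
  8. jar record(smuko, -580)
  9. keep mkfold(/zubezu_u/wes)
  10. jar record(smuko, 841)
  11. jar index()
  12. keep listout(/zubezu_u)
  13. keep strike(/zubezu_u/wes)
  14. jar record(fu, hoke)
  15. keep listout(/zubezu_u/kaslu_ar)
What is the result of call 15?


CALL jar index[]
RET  [fu, smuko]
CALL jar record[smuko; griji]
RET  giso
CALL keep listout[/zubezu_u]
RET  [kaslu_ar/]
CALL keep mkfold[/zubezu_u/kaslu_ar/bri]
RET  ok
CALL keep pen[/zubezu_u/kaslu_ar/bri/ma; pidrifi]
RET  created
CALL keep strike[/zubezu_u/kaslu_ar/bri]
RET  ToolError: not empty
CALL keep pen[/zubezu_u/kaslu_ar/hi; flasu]
RET  created
CALL jar record[smuko; -580]
RET  griji
CALL keep mkfold[/zubezu_u/wes]
RET  ok
CALL jar record[smuko; 841]
RET  -580
CALL jar index[]
RET  [fu, smuko]
CALL keep listout[/zubezu_u]
RET  [kaslu_ar/, wes/]
CALL keep strike[/zubezu_u/wes]
RET  ok
CALL jar record[fu; hoke]
RET  grakobrir
CALL keep listout[/zubezu_u/kaslu_ar]
RET  [bri/, hi]

Answer: [bri/, hi]
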